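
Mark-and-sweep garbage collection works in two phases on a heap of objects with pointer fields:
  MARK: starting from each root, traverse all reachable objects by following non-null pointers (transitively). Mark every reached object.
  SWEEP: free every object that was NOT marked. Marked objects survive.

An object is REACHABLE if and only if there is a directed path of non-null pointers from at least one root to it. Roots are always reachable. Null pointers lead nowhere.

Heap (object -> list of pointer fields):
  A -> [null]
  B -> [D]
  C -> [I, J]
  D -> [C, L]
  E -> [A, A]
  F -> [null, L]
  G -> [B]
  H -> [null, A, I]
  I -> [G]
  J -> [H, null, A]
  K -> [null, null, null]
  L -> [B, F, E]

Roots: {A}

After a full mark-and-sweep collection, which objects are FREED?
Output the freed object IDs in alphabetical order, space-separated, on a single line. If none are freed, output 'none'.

Roots: A
Mark A: refs=null, marked=A
Unmarked (collected): B C D E F G H I J K L

Answer: B C D E F G H I J K L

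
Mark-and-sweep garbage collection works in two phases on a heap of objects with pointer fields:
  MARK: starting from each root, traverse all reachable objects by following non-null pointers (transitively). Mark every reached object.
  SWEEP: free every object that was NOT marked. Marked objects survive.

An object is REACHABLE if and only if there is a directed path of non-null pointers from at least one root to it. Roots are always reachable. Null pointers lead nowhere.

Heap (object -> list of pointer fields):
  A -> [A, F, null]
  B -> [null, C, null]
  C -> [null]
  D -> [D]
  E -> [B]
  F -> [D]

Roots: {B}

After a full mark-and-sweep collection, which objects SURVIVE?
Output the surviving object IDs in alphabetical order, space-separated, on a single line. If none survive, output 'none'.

Answer: B C

Derivation:
Roots: B
Mark B: refs=null C null, marked=B
Mark C: refs=null, marked=B C
Unmarked (collected): A D E F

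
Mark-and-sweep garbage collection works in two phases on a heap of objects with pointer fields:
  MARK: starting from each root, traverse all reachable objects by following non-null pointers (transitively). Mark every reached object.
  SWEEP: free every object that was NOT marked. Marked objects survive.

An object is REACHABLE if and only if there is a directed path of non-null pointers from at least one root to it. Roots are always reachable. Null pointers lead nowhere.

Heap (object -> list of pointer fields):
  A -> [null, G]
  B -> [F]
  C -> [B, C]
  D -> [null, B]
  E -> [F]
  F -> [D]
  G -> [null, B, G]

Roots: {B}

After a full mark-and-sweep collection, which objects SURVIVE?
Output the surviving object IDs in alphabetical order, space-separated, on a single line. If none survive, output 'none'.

Answer: B D F

Derivation:
Roots: B
Mark B: refs=F, marked=B
Mark F: refs=D, marked=B F
Mark D: refs=null B, marked=B D F
Unmarked (collected): A C E G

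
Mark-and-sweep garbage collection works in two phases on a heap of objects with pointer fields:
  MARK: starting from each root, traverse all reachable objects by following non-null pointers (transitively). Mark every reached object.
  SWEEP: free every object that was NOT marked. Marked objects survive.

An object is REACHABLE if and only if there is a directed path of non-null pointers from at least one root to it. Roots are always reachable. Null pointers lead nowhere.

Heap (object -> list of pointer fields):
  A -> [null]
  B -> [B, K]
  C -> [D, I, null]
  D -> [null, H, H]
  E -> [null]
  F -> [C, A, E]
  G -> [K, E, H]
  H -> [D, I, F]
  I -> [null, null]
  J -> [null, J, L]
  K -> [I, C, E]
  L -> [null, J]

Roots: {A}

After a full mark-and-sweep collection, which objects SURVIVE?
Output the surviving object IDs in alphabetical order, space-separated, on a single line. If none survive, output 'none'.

Answer: A

Derivation:
Roots: A
Mark A: refs=null, marked=A
Unmarked (collected): B C D E F G H I J K L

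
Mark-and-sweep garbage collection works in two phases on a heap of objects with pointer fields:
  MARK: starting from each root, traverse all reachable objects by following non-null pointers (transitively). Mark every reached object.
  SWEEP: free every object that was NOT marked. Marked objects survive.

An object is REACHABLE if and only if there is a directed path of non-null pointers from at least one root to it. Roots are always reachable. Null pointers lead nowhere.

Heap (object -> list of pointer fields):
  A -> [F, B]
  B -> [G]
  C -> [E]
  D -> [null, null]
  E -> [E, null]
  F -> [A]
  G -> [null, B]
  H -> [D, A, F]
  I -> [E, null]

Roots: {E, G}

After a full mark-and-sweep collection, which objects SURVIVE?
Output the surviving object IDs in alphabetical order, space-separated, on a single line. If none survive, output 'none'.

Roots: E G
Mark E: refs=E null, marked=E
Mark G: refs=null B, marked=E G
Mark B: refs=G, marked=B E G
Unmarked (collected): A C D F H I

Answer: B E G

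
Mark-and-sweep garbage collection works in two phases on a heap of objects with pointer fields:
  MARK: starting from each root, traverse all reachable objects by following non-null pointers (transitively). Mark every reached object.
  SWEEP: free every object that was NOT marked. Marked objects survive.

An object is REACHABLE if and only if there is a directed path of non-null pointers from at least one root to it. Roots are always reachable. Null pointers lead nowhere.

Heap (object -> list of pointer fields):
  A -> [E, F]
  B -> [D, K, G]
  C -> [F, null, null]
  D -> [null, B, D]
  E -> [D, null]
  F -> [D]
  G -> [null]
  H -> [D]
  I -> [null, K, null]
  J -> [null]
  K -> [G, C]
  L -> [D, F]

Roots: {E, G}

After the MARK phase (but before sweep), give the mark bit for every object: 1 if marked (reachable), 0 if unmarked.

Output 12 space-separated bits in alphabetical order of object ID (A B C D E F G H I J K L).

Roots: E G
Mark E: refs=D null, marked=E
Mark G: refs=null, marked=E G
Mark D: refs=null B D, marked=D E G
Mark B: refs=D K G, marked=B D E G
Mark K: refs=G C, marked=B D E G K
Mark C: refs=F null null, marked=B C D E G K
Mark F: refs=D, marked=B C D E F G K
Unmarked (collected): A H I J L

Answer: 0 1 1 1 1 1 1 0 0 0 1 0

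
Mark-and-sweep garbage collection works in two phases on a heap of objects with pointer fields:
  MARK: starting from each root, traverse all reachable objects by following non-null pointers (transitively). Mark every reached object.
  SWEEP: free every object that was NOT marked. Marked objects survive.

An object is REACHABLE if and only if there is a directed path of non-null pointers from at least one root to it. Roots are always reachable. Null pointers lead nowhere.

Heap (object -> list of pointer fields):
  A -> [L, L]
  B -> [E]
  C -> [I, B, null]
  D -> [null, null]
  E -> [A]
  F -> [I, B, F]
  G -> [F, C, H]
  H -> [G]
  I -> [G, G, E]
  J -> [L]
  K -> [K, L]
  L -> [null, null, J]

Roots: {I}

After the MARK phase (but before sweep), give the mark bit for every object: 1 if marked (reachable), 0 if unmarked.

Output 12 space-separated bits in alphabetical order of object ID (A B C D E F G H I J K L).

Answer: 1 1 1 0 1 1 1 1 1 1 0 1

Derivation:
Roots: I
Mark I: refs=G G E, marked=I
Mark G: refs=F C H, marked=G I
Mark E: refs=A, marked=E G I
Mark F: refs=I B F, marked=E F G I
Mark C: refs=I B null, marked=C E F G I
Mark H: refs=G, marked=C E F G H I
Mark A: refs=L L, marked=A C E F G H I
Mark B: refs=E, marked=A B C E F G H I
Mark L: refs=null null J, marked=A B C E F G H I L
Mark J: refs=L, marked=A B C E F G H I J L
Unmarked (collected): D K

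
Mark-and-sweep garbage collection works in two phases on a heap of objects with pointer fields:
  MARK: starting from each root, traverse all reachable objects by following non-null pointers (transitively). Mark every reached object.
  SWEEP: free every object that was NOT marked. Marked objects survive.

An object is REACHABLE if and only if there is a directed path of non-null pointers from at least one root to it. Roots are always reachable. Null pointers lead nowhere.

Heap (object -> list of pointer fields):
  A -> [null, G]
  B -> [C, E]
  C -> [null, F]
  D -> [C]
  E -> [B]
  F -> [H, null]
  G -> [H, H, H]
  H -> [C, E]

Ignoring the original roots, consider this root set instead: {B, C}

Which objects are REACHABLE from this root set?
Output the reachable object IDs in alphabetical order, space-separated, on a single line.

Answer: B C E F H

Derivation:
Roots: B C
Mark B: refs=C E, marked=B
Mark C: refs=null F, marked=B C
Mark E: refs=B, marked=B C E
Mark F: refs=H null, marked=B C E F
Mark H: refs=C E, marked=B C E F H
Unmarked (collected): A D G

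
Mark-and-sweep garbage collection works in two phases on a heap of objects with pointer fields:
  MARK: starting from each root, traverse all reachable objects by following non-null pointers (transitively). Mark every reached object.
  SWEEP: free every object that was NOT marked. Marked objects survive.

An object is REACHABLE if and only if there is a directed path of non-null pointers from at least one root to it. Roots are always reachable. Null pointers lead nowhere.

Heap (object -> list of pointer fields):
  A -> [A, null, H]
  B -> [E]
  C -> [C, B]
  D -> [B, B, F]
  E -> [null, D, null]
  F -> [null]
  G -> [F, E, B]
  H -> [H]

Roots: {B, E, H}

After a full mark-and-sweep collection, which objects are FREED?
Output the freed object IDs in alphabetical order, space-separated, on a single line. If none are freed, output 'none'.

Answer: A C G

Derivation:
Roots: B E H
Mark B: refs=E, marked=B
Mark E: refs=null D null, marked=B E
Mark H: refs=H, marked=B E H
Mark D: refs=B B F, marked=B D E H
Mark F: refs=null, marked=B D E F H
Unmarked (collected): A C G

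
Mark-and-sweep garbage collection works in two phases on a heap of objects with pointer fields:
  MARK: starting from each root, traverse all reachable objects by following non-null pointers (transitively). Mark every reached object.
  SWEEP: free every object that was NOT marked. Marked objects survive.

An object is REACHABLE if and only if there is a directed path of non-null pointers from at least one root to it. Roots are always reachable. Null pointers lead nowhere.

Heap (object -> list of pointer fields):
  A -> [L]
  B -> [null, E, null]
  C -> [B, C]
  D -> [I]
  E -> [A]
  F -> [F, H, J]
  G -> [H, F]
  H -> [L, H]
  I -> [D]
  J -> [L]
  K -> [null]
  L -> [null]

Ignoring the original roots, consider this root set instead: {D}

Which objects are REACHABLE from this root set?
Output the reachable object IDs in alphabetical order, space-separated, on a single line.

Roots: D
Mark D: refs=I, marked=D
Mark I: refs=D, marked=D I
Unmarked (collected): A B C E F G H J K L

Answer: D I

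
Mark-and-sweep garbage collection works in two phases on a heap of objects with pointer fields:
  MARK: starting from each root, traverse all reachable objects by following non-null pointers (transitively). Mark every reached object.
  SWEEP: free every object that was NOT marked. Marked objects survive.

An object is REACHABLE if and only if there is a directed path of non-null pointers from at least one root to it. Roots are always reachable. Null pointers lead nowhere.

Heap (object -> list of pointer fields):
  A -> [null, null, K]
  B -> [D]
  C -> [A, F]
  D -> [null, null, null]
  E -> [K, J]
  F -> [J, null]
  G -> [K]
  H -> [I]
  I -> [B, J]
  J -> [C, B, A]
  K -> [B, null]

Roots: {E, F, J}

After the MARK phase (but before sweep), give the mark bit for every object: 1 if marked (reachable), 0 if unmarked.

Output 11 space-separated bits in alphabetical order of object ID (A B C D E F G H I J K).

Roots: E F J
Mark E: refs=K J, marked=E
Mark F: refs=J null, marked=E F
Mark J: refs=C B A, marked=E F J
Mark K: refs=B null, marked=E F J K
Mark C: refs=A F, marked=C E F J K
Mark B: refs=D, marked=B C E F J K
Mark A: refs=null null K, marked=A B C E F J K
Mark D: refs=null null null, marked=A B C D E F J K
Unmarked (collected): G H I

Answer: 1 1 1 1 1 1 0 0 0 1 1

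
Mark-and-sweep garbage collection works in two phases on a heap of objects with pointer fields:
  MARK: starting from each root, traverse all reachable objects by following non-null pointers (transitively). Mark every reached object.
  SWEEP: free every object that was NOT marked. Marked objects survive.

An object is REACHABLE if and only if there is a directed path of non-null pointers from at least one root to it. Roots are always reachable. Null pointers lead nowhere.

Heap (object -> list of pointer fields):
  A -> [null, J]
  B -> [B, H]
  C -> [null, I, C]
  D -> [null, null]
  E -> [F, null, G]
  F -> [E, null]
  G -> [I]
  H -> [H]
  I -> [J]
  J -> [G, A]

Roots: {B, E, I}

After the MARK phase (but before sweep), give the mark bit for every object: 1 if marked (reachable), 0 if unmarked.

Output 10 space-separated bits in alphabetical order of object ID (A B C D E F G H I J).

Answer: 1 1 0 0 1 1 1 1 1 1

Derivation:
Roots: B E I
Mark B: refs=B H, marked=B
Mark E: refs=F null G, marked=B E
Mark I: refs=J, marked=B E I
Mark H: refs=H, marked=B E H I
Mark F: refs=E null, marked=B E F H I
Mark G: refs=I, marked=B E F G H I
Mark J: refs=G A, marked=B E F G H I J
Mark A: refs=null J, marked=A B E F G H I J
Unmarked (collected): C D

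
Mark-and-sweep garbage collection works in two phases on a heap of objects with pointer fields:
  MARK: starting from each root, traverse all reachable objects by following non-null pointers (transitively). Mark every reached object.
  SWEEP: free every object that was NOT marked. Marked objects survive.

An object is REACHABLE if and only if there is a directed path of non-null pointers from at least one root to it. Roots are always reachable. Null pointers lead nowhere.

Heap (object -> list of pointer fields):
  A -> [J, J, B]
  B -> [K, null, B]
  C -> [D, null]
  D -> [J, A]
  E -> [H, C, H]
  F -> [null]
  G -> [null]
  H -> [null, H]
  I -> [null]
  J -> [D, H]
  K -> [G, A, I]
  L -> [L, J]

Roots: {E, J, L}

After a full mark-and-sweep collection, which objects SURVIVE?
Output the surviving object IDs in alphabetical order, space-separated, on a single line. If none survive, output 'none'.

Answer: A B C D E G H I J K L

Derivation:
Roots: E J L
Mark E: refs=H C H, marked=E
Mark J: refs=D H, marked=E J
Mark L: refs=L J, marked=E J L
Mark H: refs=null H, marked=E H J L
Mark C: refs=D null, marked=C E H J L
Mark D: refs=J A, marked=C D E H J L
Mark A: refs=J J B, marked=A C D E H J L
Mark B: refs=K null B, marked=A B C D E H J L
Mark K: refs=G A I, marked=A B C D E H J K L
Mark G: refs=null, marked=A B C D E G H J K L
Mark I: refs=null, marked=A B C D E G H I J K L
Unmarked (collected): F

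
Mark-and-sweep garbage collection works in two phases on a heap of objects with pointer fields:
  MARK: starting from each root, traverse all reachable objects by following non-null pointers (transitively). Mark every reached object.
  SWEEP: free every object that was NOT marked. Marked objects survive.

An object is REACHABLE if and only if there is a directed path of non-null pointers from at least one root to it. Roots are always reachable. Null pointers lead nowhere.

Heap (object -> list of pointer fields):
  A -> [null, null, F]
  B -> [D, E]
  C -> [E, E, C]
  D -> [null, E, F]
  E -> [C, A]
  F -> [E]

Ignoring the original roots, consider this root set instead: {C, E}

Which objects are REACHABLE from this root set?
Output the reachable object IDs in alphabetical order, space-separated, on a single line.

Answer: A C E F

Derivation:
Roots: C E
Mark C: refs=E E C, marked=C
Mark E: refs=C A, marked=C E
Mark A: refs=null null F, marked=A C E
Mark F: refs=E, marked=A C E F
Unmarked (collected): B D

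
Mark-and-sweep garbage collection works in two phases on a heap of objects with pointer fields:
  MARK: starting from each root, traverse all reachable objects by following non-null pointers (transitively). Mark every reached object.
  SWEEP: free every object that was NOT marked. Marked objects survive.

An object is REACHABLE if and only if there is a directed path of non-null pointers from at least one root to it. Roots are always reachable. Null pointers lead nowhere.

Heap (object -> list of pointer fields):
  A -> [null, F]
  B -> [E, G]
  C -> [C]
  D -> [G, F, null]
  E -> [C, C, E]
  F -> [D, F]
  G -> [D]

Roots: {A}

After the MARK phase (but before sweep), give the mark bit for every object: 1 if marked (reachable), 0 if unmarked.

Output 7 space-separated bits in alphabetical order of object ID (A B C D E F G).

Answer: 1 0 0 1 0 1 1

Derivation:
Roots: A
Mark A: refs=null F, marked=A
Mark F: refs=D F, marked=A F
Mark D: refs=G F null, marked=A D F
Mark G: refs=D, marked=A D F G
Unmarked (collected): B C E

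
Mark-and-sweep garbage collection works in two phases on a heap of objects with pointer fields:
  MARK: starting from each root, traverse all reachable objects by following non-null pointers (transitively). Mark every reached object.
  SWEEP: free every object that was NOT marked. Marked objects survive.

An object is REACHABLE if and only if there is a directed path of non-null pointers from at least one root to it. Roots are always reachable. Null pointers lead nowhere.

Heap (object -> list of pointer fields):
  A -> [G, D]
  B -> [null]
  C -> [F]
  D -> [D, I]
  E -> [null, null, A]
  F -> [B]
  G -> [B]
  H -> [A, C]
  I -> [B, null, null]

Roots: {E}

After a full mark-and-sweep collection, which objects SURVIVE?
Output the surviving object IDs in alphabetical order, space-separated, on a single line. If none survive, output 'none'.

Roots: E
Mark E: refs=null null A, marked=E
Mark A: refs=G D, marked=A E
Mark G: refs=B, marked=A E G
Mark D: refs=D I, marked=A D E G
Mark B: refs=null, marked=A B D E G
Mark I: refs=B null null, marked=A B D E G I
Unmarked (collected): C F H

Answer: A B D E G I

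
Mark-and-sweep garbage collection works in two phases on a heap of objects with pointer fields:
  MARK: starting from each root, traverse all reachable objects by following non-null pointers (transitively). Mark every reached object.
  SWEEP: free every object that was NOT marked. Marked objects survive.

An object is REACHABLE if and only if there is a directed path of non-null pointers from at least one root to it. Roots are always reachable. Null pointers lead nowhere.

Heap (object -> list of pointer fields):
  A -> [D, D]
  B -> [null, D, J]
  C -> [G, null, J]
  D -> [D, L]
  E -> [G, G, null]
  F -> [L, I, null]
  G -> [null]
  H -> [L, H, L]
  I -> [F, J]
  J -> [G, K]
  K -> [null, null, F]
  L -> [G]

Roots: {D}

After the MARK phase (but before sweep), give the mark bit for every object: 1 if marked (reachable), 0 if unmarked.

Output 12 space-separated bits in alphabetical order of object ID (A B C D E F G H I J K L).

Roots: D
Mark D: refs=D L, marked=D
Mark L: refs=G, marked=D L
Mark G: refs=null, marked=D G L
Unmarked (collected): A B C E F H I J K

Answer: 0 0 0 1 0 0 1 0 0 0 0 1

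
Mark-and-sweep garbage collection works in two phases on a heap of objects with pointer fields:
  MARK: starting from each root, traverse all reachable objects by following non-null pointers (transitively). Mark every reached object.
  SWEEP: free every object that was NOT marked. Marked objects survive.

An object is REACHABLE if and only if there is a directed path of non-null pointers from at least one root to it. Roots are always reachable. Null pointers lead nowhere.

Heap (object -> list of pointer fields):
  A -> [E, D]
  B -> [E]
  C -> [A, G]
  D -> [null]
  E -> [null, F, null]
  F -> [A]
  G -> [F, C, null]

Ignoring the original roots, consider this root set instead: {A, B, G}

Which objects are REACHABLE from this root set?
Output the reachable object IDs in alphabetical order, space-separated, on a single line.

Roots: A B G
Mark A: refs=E D, marked=A
Mark B: refs=E, marked=A B
Mark G: refs=F C null, marked=A B G
Mark E: refs=null F null, marked=A B E G
Mark D: refs=null, marked=A B D E G
Mark F: refs=A, marked=A B D E F G
Mark C: refs=A G, marked=A B C D E F G
Unmarked (collected): (none)

Answer: A B C D E F G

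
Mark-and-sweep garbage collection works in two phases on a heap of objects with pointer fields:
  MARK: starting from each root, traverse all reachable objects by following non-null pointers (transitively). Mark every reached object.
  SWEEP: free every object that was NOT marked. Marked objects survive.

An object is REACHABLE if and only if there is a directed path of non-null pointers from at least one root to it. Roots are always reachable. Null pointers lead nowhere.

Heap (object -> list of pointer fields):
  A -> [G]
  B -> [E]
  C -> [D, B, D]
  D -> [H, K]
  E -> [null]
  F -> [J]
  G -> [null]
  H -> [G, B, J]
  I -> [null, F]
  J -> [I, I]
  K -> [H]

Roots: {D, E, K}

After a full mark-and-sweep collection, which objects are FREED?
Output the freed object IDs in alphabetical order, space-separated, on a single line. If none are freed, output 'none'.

Roots: D E K
Mark D: refs=H K, marked=D
Mark E: refs=null, marked=D E
Mark K: refs=H, marked=D E K
Mark H: refs=G B J, marked=D E H K
Mark G: refs=null, marked=D E G H K
Mark B: refs=E, marked=B D E G H K
Mark J: refs=I I, marked=B D E G H J K
Mark I: refs=null F, marked=B D E G H I J K
Mark F: refs=J, marked=B D E F G H I J K
Unmarked (collected): A C

Answer: A C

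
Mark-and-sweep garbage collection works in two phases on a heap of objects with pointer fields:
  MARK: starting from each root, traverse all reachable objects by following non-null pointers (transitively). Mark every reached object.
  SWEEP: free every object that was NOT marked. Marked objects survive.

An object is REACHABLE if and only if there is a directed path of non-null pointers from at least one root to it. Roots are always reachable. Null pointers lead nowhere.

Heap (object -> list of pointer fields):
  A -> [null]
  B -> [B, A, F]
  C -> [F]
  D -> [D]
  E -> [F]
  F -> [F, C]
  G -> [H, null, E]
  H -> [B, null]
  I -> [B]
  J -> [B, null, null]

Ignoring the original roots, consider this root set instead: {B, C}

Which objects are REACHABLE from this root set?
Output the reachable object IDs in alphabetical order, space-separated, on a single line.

Roots: B C
Mark B: refs=B A F, marked=B
Mark C: refs=F, marked=B C
Mark A: refs=null, marked=A B C
Mark F: refs=F C, marked=A B C F
Unmarked (collected): D E G H I J

Answer: A B C F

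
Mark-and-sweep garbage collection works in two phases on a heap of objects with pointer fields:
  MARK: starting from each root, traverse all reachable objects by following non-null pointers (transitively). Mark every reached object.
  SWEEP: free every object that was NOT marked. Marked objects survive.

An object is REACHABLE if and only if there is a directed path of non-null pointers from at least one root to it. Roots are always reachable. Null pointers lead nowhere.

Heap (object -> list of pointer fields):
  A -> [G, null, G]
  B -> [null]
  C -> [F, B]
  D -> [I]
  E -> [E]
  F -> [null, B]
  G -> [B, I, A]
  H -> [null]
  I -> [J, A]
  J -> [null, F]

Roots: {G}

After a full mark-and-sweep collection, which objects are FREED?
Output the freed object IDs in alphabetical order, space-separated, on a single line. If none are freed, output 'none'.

Answer: C D E H

Derivation:
Roots: G
Mark G: refs=B I A, marked=G
Mark B: refs=null, marked=B G
Mark I: refs=J A, marked=B G I
Mark A: refs=G null G, marked=A B G I
Mark J: refs=null F, marked=A B G I J
Mark F: refs=null B, marked=A B F G I J
Unmarked (collected): C D E H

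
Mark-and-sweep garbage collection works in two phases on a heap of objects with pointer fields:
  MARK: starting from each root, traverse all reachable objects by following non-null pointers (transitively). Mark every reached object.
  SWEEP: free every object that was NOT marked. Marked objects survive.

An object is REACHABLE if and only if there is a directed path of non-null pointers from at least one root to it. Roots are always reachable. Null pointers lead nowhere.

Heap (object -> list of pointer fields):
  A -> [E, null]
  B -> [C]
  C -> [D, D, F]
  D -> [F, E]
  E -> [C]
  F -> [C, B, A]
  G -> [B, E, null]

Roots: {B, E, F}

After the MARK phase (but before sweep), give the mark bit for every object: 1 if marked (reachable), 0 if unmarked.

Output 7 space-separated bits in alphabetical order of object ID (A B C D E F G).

Answer: 1 1 1 1 1 1 0

Derivation:
Roots: B E F
Mark B: refs=C, marked=B
Mark E: refs=C, marked=B E
Mark F: refs=C B A, marked=B E F
Mark C: refs=D D F, marked=B C E F
Mark A: refs=E null, marked=A B C E F
Mark D: refs=F E, marked=A B C D E F
Unmarked (collected): G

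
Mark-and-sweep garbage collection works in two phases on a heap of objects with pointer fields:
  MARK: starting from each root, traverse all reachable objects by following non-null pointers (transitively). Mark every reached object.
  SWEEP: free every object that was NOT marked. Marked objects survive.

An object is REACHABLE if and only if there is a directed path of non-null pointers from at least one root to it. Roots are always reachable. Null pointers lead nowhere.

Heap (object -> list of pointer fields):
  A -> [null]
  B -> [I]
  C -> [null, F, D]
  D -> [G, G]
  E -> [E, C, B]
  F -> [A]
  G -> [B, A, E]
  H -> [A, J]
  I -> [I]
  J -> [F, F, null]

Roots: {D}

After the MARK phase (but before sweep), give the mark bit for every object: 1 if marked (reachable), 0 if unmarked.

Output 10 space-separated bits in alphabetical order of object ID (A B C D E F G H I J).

Answer: 1 1 1 1 1 1 1 0 1 0

Derivation:
Roots: D
Mark D: refs=G G, marked=D
Mark G: refs=B A E, marked=D G
Mark B: refs=I, marked=B D G
Mark A: refs=null, marked=A B D G
Mark E: refs=E C B, marked=A B D E G
Mark I: refs=I, marked=A B D E G I
Mark C: refs=null F D, marked=A B C D E G I
Mark F: refs=A, marked=A B C D E F G I
Unmarked (collected): H J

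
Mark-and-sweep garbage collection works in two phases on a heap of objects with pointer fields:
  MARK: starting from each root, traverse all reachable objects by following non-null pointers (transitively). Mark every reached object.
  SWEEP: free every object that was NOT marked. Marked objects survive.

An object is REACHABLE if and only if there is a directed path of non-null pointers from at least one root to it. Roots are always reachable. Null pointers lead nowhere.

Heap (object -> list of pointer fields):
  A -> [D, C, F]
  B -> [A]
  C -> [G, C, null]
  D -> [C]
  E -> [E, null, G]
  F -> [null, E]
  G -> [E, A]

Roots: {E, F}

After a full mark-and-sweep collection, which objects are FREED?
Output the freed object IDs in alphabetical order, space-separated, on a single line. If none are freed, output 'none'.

Answer: B

Derivation:
Roots: E F
Mark E: refs=E null G, marked=E
Mark F: refs=null E, marked=E F
Mark G: refs=E A, marked=E F G
Mark A: refs=D C F, marked=A E F G
Mark D: refs=C, marked=A D E F G
Mark C: refs=G C null, marked=A C D E F G
Unmarked (collected): B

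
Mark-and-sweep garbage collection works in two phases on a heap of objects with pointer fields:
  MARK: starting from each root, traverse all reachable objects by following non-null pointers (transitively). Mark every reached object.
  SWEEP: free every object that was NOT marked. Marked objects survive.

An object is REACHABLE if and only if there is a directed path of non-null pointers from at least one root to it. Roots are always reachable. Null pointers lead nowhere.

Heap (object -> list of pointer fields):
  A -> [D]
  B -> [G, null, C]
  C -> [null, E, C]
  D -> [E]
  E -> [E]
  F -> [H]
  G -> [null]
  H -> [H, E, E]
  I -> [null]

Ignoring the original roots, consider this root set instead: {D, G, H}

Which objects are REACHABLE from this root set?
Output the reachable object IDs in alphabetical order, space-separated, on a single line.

Answer: D E G H

Derivation:
Roots: D G H
Mark D: refs=E, marked=D
Mark G: refs=null, marked=D G
Mark H: refs=H E E, marked=D G H
Mark E: refs=E, marked=D E G H
Unmarked (collected): A B C F I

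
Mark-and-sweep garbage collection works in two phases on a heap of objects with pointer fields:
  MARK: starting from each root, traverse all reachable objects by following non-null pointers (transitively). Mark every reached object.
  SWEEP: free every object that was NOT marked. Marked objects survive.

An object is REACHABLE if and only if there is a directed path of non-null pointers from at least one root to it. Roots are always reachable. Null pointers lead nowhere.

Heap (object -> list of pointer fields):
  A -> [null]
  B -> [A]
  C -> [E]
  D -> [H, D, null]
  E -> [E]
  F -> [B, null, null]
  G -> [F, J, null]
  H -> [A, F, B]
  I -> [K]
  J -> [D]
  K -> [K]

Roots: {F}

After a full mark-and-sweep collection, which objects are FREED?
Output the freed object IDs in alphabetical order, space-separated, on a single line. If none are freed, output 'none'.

Answer: C D E G H I J K

Derivation:
Roots: F
Mark F: refs=B null null, marked=F
Mark B: refs=A, marked=B F
Mark A: refs=null, marked=A B F
Unmarked (collected): C D E G H I J K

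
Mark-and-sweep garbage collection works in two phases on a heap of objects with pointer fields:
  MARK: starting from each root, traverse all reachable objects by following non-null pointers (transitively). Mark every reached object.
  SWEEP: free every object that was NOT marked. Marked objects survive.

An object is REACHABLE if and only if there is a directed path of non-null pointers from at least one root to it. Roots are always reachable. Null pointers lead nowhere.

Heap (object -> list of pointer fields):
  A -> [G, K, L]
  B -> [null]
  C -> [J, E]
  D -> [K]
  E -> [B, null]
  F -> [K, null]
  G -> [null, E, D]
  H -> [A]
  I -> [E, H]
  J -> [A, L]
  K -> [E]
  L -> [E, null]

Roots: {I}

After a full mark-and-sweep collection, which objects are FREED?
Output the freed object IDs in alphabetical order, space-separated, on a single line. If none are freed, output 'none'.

Roots: I
Mark I: refs=E H, marked=I
Mark E: refs=B null, marked=E I
Mark H: refs=A, marked=E H I
Mark B: refs=null, marked=B E H I
Mark A: refs=G K L, marked=A B E H I
Mark G: refs=null E D, marked=A B E G H I
Mark K: refs=E, marked=A B E G H I K
Mark L: refs=E null, marked=A B E G H I K L
Mark D: refs=K, marked=A B D E G H I K L
Unmarked (collected): C F J

Answer: C F J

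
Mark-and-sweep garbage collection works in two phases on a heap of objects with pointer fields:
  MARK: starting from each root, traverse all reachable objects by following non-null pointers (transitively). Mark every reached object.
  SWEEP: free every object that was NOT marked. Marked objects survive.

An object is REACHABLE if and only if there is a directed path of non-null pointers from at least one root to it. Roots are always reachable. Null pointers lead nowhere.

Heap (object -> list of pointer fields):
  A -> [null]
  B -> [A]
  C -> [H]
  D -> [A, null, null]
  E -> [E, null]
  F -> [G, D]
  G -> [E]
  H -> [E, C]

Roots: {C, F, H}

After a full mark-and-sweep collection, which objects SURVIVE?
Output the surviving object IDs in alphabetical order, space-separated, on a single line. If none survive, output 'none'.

Roots: C F H
Mark C: refs=H, marked=C
Mark F: refs=G D, marked=C F
Mark H: refs=E C, marked=C F H
Mark G: refs=E, marked=C F G H
Mark D: refs=A null null, marked=C D F G H
Mark E: refs=E null, marked=C D E F G H
Mark A: refs=null, marked=A C D E F G H
Unmarked (collected): B

Answer: A C D E F G H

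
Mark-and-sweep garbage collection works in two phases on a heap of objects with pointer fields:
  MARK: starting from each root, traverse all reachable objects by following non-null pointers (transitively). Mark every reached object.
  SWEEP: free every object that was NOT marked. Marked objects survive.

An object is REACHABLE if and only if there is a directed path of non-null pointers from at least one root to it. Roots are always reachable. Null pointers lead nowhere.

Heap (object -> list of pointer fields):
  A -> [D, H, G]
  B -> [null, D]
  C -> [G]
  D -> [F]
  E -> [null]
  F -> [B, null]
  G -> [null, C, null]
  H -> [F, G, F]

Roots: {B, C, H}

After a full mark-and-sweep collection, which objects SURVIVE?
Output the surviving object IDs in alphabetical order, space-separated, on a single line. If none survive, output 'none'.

Answer: B C D F G H

Derivation:
Roots: B C H
Mark B: refs=null D, marked=B
Mark C: refs=G, marked=B C
Mark H: refs=F G F, marked=B C H
Mark D: refs=F, marked=B C D H
Mark G: refs=null C null, marked=B C D G H
Mark F: refs=B null, marked=B C D F G H
Unmarked (collected): A E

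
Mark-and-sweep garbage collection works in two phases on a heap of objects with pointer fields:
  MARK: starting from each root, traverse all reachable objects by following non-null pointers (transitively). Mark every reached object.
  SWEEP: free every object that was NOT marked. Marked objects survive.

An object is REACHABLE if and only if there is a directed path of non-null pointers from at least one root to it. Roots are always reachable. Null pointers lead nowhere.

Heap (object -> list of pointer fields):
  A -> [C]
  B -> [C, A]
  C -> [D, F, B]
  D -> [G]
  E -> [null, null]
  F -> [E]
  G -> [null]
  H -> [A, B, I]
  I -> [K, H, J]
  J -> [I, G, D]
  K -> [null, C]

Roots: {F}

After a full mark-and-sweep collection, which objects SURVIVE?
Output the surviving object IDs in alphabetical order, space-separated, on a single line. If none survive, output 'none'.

Roots: F
Mark F: refs=E, marked=F
Mark E: refs=null null, marked=E F
Unmarked (collected): A B C D G H I J K

Answer: E F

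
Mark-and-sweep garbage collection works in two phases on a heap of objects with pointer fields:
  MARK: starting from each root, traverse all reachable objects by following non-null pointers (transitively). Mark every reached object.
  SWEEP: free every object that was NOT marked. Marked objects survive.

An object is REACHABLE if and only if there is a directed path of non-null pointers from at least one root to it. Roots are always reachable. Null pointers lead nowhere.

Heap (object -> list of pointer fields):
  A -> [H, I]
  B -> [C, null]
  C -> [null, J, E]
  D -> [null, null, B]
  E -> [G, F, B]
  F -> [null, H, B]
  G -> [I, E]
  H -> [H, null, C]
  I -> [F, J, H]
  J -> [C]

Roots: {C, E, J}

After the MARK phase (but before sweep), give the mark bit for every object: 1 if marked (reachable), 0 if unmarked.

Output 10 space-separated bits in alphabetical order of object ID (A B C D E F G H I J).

Answer: 0 1 1 0 1 1 1 1 1 1

Derivation:
Roots: C E J
Mark C: refs=null J E, marked=C
Mark E: refs=G F B, marked=C E
Mark J: refs=C, marked=C E J
Mark G: refs=I E, marked=C E G J
Mark F: refs=null H B, marked=C E F G J
Mark B: refs=C null, marked=B C E F G J
Mark I: refs=F J H, marked=B C E F G I J
Mark H: refs=H null C, marked=B C E F G H I J
Unmarked (collected): A D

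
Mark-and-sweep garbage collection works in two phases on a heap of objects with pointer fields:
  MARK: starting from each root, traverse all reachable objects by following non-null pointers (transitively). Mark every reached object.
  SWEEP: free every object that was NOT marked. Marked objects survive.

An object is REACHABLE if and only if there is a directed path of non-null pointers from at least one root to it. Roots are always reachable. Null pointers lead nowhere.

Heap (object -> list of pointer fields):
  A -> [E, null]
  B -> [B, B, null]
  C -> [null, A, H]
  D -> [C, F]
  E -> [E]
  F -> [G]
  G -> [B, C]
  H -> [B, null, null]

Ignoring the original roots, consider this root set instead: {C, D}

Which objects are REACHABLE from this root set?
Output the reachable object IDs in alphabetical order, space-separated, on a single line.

Answer: A B C D E F G H

Derivation:
Roots: C D
Mark C: refs=null A H, marked=C
Mark D: refs=C F, marked=C D
Mark A: refs=E null, marked=A C D
Mark H: refs=B null null, marked=A C D H
Mark F: refs=G, marked=A C D F H
Mark E: refs=E, marked=A C D E F H
Mark B: refs=B B null, marked=A B C D E F H
Mark G: refs=B C, marked=A B C D E F G H
Unmarked (collected): (none)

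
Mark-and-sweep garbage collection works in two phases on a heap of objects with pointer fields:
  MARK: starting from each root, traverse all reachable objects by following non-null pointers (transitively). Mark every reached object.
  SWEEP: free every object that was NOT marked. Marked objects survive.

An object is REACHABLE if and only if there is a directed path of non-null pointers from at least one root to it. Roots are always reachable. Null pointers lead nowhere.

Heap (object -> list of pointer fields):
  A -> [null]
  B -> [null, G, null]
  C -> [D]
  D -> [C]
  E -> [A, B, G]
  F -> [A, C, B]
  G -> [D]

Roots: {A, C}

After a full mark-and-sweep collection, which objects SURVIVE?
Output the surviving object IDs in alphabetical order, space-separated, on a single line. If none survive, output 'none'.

Answer: A C D

Derivation:
Roots: A C
Mark A: refs=null, marked=A
Mark C: refs=D, marked=A C
Mark D: refs=C, marked=A C D
Unmarked (collected): B E F G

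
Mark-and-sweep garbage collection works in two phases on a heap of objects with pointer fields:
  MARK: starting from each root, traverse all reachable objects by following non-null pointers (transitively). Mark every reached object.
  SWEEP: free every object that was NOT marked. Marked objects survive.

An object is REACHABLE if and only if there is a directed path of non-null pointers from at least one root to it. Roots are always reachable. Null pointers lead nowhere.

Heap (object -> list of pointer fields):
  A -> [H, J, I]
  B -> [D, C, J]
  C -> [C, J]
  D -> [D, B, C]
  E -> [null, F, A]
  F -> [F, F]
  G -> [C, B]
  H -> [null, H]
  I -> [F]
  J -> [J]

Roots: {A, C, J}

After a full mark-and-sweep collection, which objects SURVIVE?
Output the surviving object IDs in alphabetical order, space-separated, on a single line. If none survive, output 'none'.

Answer: A C F H I J

Derivation:
Roots: A C J
Mark A: refs=H J I, marked=A
Mark C: refs=C J, marked=A C
Mark J: refs=J, marked=A C J
Mark H: refs=null H, marked=A C H J
Mark I: refs=F, marked=A C H I J
Mark F: refs=F F, marked=A C F H I J
Unmarked (collected): B D E G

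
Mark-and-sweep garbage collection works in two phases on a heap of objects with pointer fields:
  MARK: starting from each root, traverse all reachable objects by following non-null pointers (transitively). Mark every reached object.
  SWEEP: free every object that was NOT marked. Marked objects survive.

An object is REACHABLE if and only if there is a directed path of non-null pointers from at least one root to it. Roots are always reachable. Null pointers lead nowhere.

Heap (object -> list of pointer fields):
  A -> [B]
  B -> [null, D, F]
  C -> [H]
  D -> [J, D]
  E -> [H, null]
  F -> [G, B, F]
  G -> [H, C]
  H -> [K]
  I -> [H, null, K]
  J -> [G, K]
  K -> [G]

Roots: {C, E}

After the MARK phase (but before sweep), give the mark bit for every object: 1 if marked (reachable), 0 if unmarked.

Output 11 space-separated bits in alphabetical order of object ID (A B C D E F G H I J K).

Answer: 0 0 1 0 1 0 1 1 0 0 1

Derivation:
Roots: C E
Mark C: refs=H, marked=C
Mark E: refs=H null, marked=C E
Mark H: refs=K, marked=C E H
Mark K: refs=G, marked=C E H K
Mark G: refs=H C, marked=C E G H K
Unmarked (collected): A B D F I J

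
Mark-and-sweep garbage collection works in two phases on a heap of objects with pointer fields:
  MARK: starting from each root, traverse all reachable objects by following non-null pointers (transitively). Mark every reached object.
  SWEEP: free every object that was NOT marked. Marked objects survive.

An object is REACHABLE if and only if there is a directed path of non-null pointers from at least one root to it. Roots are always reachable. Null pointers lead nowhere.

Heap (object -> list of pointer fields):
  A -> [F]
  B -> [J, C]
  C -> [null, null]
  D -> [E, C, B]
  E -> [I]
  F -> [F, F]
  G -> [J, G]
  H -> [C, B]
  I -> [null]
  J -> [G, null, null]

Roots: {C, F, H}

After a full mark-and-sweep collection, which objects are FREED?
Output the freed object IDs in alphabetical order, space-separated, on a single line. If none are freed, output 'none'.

Answer: A D E I

Derivation:
Roots: C F H
Mark C: refs=null null, marked=C
Mark F: refs=F F, marked=C F
Mark H: refs=C B, marked=C F H
Mark B: refs=J C, marked=B C F H
Mark J: refs=G null null, marked=B C F H J
Mark G: refs=J G, marked=B C F G H J
Unmarked (collected): A D E I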